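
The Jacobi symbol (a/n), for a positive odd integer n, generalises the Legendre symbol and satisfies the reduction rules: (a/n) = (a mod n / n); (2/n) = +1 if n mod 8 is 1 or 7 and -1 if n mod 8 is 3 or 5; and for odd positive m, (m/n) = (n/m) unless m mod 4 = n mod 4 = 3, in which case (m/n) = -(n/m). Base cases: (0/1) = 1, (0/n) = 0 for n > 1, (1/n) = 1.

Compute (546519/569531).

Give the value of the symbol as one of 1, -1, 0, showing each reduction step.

-1

reciprocity: (546519/569531) = -1·(569531/546519) since 546519 mod 4 = 3, 569531 mod 4 = 3; sign now -1
(569531/546519) = (23012/546519)   [reduce mod 546519]
23012 = 2^2·5753; (2/546519) = +1 since 546519 mod 8 = 7, so (23012/546519) = (+1)^2·(5753/546519); sign now -1
reciprocity: (5753/546519) = +1·(546519/5753) since 5753 mod 4 = 1, 546519 mod 4 = 3; sign now -1
(546519/5753) = (5737/5753)   [reduce mod 5753]
reciprocity: (5737/5753) = +1·(5753/5737) since 5737 mod 4 = 1, 5753 mod 4 = 1; sign now -1
(5753/5737) = (16/5737)   [reduce mod 5737]
16 = 2^4·1; (2/5737) = +1 since 5737 mod 8 = 1, so (16/5737) = (+1)^4·(1/5737); sign now -1
(1/5737) = 1; final value = sign = -1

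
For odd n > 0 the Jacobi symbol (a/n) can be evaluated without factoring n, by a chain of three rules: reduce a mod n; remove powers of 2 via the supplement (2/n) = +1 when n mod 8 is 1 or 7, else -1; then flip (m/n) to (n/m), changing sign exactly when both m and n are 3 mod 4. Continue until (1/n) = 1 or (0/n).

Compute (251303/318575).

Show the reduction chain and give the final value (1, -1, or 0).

-1

flip (251303/318575) -> (318575/251303): both odd, 251303 mod 4 = 3, 318575 mod 4 = 3, so the flip contributes -1; sign now -1
(318575/251303): 318575 mod 251303 = 67272, so (318575/251303) = (67272/251303)
factor out 2^3: 67272 = 2^3·8409; with 251303 mod 8 = 7, (2/251303) = +1; sign now -1; continue with (8409/251303)
flip (8409/251303) -> (251303/8409): both odd, 8409 mod 4 = 1, 251303 mod 4 = 3, so the flip contributes +1; sign now -1
(251303/8409): 251303 mod 8409 = 7442, so (251303/8409) = (7442/8409)
factor out 2^1: 7442 = 2^1·3721; with 8409 mod 8 = 1, (2/8409) = +1; sign now -1; continue with (3721/8409)
flip (3721/8409) -> (8409/3721): both odd, 3721 mod 4 = 1, 8409 mod 4 = 1, so the flip contributes +1; sign now -1
(8409/3721): 8409 mod 3721 = 967, so (8409/3721) = (967/3721)
flip (967/3721) -> (3721/967): both odd, 967 mod 4 = 3, 3721 mod 4 = 1, so the flip contributes +1; sign now -1
(3721/967): 3721 mod 967 = 820, so (3721/967) = (820/967)
factor out 2^2: 820 = 2^2·205; with 967 mod 8 = 7, (2/967) = +1; sign now -1; continue with (205/967)
flip (205/967) -> (967/205): both odd, 205 mod 4 = 1, 967 mod 4 = 3, so the flip contributes +1; sign now -1
(967/205): 967 mod 205 = 147, so (967/205) = (147/205)
flip (147/205) -> (205/147): both odd, 147 mod 4 = 3, 205 mod 4 = 1, so the flip contributes +1; sign now -1
(205/147): 205 mod 147 = 58, so (205/147) = (58/147)
factor out 2^1: 58 = 2^1·29; with 147 mod 8 = 3, (2/147) = -1; sign now +1; continue with (29/147)
flip (29/147) -> (147/29): both odd, 29 mod 4 = 1, 147 mod 4 = 3, so the flip contributes +1; sign now +1
(147/29): 147 mod 29 = 2, so (147/29) = (2/29)
factor out 2^1: 2 = 2^1·1; with 29 mod 8 = 5, (2/29) = -1; sign now -1; continue with (1/29)
reached (1/29) = 1, so the symbol is -1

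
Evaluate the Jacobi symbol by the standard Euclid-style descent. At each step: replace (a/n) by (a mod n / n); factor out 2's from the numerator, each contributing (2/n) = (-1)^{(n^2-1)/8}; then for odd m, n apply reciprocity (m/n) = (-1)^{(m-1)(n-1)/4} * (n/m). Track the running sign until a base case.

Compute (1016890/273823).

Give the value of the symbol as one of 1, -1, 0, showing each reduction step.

(1016890/273823): 1016890 mod 273823 = 195421, so (1016890/273823) = (195421/273823)
flip (195421/273823) -> (273823/195421): both odd, 195421 mod 4 = 1, 273823 mod 4 = 3, so the flip contributes +1; sign now +1
(273823/195421): 273823 mod 195421 = 78402, so (273823/195421) = (78402/195421)
factor out 2^1: 78402 = 2^1·39201; with 195421 mod 8 = 5, (2/195421) = -1; sign now -1; continue with (39201/195421)
flip (39201/195421) -> (195421/39201): both odd, 39201 mod 4 = 1, 195421 mod 4 = 1, so the flip contributes +1; sign now -1
(195421/39201): 195421 mod 39201 = 38617, so (195421/39201) = (38617/39201)
flip (38617/39201) -> (39201/38617): both odd, 38617 mod 4 = 1, 39201 mod 4 = 1, so the flip contributes +1; sign now -1
(39201/38617): 39201 mod 38617 = 584, so (39201/38617) = (584/38617)
factor out 2^3: 584 = 2^3·73; with 38617 mod 8 = 1, (2/38617) = +1; sign now -1; continue with (73/38617)
flip (73/38617) -> (38617/73): both odd, 73 mod 4 = 1, 38617 mod 4 = 1, so the flip contributes +1; sign now -1
(38617/73): 38617 mod 73 = 0, so (38617/73) = (0/73)
reached (0/73); gcd(a, n) > 1, so (0/73) = 0 and the symbol is 0

0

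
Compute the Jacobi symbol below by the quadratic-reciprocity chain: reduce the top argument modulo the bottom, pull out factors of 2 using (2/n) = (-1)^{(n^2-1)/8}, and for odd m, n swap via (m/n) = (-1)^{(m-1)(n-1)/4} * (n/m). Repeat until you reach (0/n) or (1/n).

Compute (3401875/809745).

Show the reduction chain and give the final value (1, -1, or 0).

(3401875/809745): 3401875 mod 809745 = 162895, so (3401875/809745) = (162895/809745)
flip (162895/809745) -> (809745/162895): both odd, 162895 mod 4 = 3, 809745 mod 4 = 1, so the flip contributes +1; sign now +1
(809745/162895): 809745 mod 162895 = 158165, so (809745/162895) = (158165/162895)
flip (158165/162895) -> (162895/158165): both odd, 158165 mod 4 = 1, 162895 mod 4 = 3, so the flip contributes +1; sign now +1
(162895/158165): 162895 mod 158165 = 4730, so (162895/158165) = (4730/158165)
factor out 2^1: 4730 = 2^1·2365; with 158165 mod 8 = 5, (2/158165) = -1; sign now -1; continue with (2365/158165)
flip (2365/158165) -> (158165/2365): both odd, 2365 mod 4 = 1, 158165 mod 4 = 1, so the flip contributes +1; sign now -1
(158165/2365): 158165 mod 2365 = 2075, so (158165/2365) = (2075/2365)
flip (2075/2365) -> (2365/2075): both odd, 2075 mod 4 = 3, 2365 mod 4 = 1, so the flip contributes +1; sign now -1
(2365/2075): 2365 mod 2075 = 290, so (2365/2075) = (290/2075)
factor out 2^1: 290 = 2^1·145; with 2075 mod 8 = 3, (2/2075) = -1; sign now +1; continue with (145/2075)
flip (145/2075) -> (2075/145): both odd, 145 mod 4 = 1, 2075 mod 4 = 3, so the flip contributes +1; sign now +1
(2075/145): 2075 mod 145 = 45, so (2075/145) = (45/145)
flip (45/145) -> (145/45): both odd, 45 mod 4 = 1, 145 mod 4 = 1, so the flip contributes +1; sign now +1
(145/45): 145 mod 45 = 10, so (145/45) = (10/45)
factor out 2^1: 10 = 2^1·5; with 45 mod 8 = 5, (2/45) = -1; sign now -1; continue with (5/45)
flip (5/45) -> (45/5): both odd, 5 mod 4 = 1, 45 mod 4 = 1, so the flip contributes +1; sign now -1
(45/5): 45 mod 5 = 0, so (45/5) = (0/5)
reached (0/5); gcd(a, n) > 1, so (0/5) = 0 and the symbol is 0

0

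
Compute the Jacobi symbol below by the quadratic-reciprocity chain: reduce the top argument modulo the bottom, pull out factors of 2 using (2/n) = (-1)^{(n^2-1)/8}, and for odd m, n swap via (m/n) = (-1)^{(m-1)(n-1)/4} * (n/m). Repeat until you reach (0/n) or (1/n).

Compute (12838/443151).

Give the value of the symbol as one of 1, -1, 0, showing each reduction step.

factor out 2^1: 12838 = 2^1·6419; with 443151 mod 8 = 7, (2/443151) = +1; sign now +1; continue with (6419/443151)
flip (6419/443151) -> (443151/6419): both odd, 6419 mod 4 = 3, 443151 mod 4 = 3, so the flip contributes -1; sign now -1
(443151/6419): 443151 mod 6419 = 240, so (443151/6419) = (240/6419)
factor out 2^4: 240 = 2^4·15; with 6419 mod 8 = 3, (2/6419) = -1; sign now -1; continue with (15/6419)
flip (15/6419) -> (6419/15): both odd, 15 mod 4 = 3, 6419 mod 4 = 3, so the flip contributes -1; sign now +1
(6419/15): 6419 mod 15 = 14, so (6419/15) = (14/15)
factor out 2^1: 14 = 2^1·7; with 15 mod 8 = 7, (2/15) = +1; sign now +1; continue with (7/15)
flip (7/15) -> (15/7): both odd, 7 mod 4 = 3, 15 mod 4 = 3, so the flip contributes -1; sign now -1
(15/7): 15 mod 7 = 1, so (15/7) = (1/7)
reached (1/7) = 1, so the symbol is -1

-1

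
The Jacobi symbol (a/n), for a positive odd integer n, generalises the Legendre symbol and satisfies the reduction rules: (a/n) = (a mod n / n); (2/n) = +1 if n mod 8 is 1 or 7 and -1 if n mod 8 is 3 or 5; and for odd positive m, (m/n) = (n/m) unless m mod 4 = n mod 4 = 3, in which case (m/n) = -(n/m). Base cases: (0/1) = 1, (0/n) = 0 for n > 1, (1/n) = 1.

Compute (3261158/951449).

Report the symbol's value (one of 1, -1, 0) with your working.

-1

(3261158/951449) = (406811/951449)   [reduce mod 951449]
reciprocity: (406811/951449) = +1·(951449/406811) since 406811 mod 4 = 3, 951449 mod 4 = 1; sign now +1
(951449/406811) = (137827/406811)   [reduce mod 406811]
reciprocity: (137827/406811) = -1·(406811/137827) since 137827 mod 4 = 3, 406811 mod 4 = 3; sign now -1
(406811/137827) = (131157/137827)   [reduce mod 137827]
reciprocity: (131157/137827) = +1·(137827/131157) since 131157 mod 4 = 1, 137827 mod 4 = 3; sign now -1
(137827/131157) = (6670/131157)   [reduce mod 131157]
6670 = 2^1·3335; (2/131157) = -1 since 131157 mod 8 = 5, so (6670/131157) = (-1)^1·(3335/131157); sign now +1
reciprocity: (3335/131157) = +1·(131157/3335) since 3335 mod 4 = 3, 131157 mod 4 = 1; sign now +1
(131157/3335) = (1092/3335)   [reduce mod 3335]
1092 = 2^2·273; (2/3335) = +1 since 3335 mod 8 = 7, so (1092/3335) = (+1)^2·(273/3335); sign now +1
reciprocity: (273/3335) = +1·(3335/273) since 273 mod 4 = 1, 3335 mod 4 = 3; sign now +1
(3335/273) = (59/273)   [reduce mod 273]
reciprocity: (59/273) = +1·(273/59) since 59 mod 4 = 3, 273 mod 4 = 1; sign now +1
(273/59) = (37/59)   [reduce mod 59]
reciprocity: (37/59) = +1·(59/37) since 37 mod 4 = 1, 59 mod 4 = 3; sign now +1
(59/37) = (22/37)   [reduce mod 37]
22 = 2^1·11; (2/37) = -1 since 37 mod 8 = 5, so (22/37) = (-1)^1·(11/37); sign now -1
reciprocity: (11/37) = +1·(37/11) since 11 mod 4 = 3, 37 mod 4 = 1; sign now -1
(37/11) = (4/11)   [reduce mod 11]
4 = 2^2·1; (2/11) = -1 since 11 mod 8 = 3, so (4/11) = (-1)^2·(1/11); sign now -1
(1/11) = 1; final value = sign = -1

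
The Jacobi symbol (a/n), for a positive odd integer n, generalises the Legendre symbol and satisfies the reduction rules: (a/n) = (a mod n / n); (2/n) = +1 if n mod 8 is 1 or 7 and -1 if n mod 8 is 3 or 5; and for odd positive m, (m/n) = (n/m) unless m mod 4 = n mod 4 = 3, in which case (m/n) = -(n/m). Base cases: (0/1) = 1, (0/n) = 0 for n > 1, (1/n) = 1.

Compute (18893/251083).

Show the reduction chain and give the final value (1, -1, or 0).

0

reciprocity: (18893/251083) = +1·(251083/18893) since 18893 mod 4 = 1, 251083 mod 4 = 3; sign now +1
(251083/18893) = (5474/18893)   [reduce mod 18893]
5474 = 2^1·2737; (2/18893) = -1 since 18893 mod 8 = 5, so (5474/18893) = (-1)^1·(2737/18893); sign now -1
reciprocity: (2737/18893) = +1·(18893/2737) since 2737 mod 4 = 1, 18893 mod 4 = 1; sign now -1
(18893/2737) = (2471/2737)   [reduce mod 2737]
reciprocity: (2471/2737) = +1·(2737/2471) since 2471 mod 4 = 3, 2737 mod 4 = 1; sign now -1
(2737/2471) = (266/2471)   [reduce mod 2471]
266 = 2^1·133; (2/2471) = +1 since 2471 mod 8 = 7, so (266/2471) = (+1)^1·(133/2471); sign now -1
reciprocity: (133/2471) = +1·(2471/133) since 133 mod 4 = 1, 2471 mod 4 = 3; sign now -1
(2471/133) = (77/133)   [reduce mod 133]
reciprocity: (77/133) = +1·(133/77) since 77 mod 4 = 1, 133 mod 4 = 1; sign now -1
(133/77) = (56/77)   [reduce mod 77]
56 = 2^3·7; (2/77) = -1 since 77 mod 8 = 5, so (56/77) = (-1)^3·(7/77); sign now +1
reciprocity: (7/77) = +1·(77/7) since 7 mod 4 = 3, 77 mod 4 = 1; sign now +1
(77/7) = (0/7)   [reduce mod 7]
(0/7) = 0   [gcd(a, n) > 1]; final value = 0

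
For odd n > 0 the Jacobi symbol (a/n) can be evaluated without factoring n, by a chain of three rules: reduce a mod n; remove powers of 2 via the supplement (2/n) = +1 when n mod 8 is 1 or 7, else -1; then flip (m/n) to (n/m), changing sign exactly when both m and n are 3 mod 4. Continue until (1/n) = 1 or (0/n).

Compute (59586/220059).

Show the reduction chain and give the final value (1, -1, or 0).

59586 = 2^1·29793; (2/220059) = -1 since 220059 mod 8 = 3, so (59586/220059) = (-1)^1·(29793/220059); sign now -1
reciprocity: (29793/220059) = +1·(220059/29793) since 29793 mod 4 = 1, 220059 mod 4 = 3; sign now -1
(220059/29793) = (11508/29793)   [reduce mod 29793]
11508 = 2^2·2877; (2/29793) = +1 since 29793 mod 8 = 1, so (11508/29793) = (+1)^2·(2877/29793); sign now -1
reciprocity: (2877/29793) = +1·(29793/2877) since 2877 mod 4 = 1, 29793 mod 4 = 1; sign now -1
(29793/2877) = (1023/2877)   [reduce mod 2877]
reciprocity: (1023/2877) = +1·(2877/1023) since 1023 mod 4 = 3, 2877 mod 4 = 1; sign now -1
(2877/1023) = (831/1023)   [reduce mod 1023]
reciprocity: (831/1023) = -1·(1023/831) since 831 mod 4 = 3, 1023 mod 4 = 3; sign now +1
(1023/831) = (192/831)   [reduce mod 831]
192 = 2^6·3; (2/831) = +1 since 831 mod 8 = 7, so (192/831) = (+1)^6·(3/831); sign now +1
reciprocity: (3/831) = -1·(831/3) since 3 mod 4 = 3, 831 mod 4 = 3; sign now -1
(831/3) = (0/3)   [reduce mod 3]
(0/3) = 0   [gcd(a, n) > 1]; final value = 0

0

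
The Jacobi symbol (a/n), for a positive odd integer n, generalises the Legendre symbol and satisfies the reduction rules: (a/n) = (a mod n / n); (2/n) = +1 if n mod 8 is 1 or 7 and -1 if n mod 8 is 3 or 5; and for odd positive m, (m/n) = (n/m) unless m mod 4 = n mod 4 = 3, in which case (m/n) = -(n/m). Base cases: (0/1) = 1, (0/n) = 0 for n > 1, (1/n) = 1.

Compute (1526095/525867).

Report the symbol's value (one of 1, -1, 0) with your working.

1

(1526095/525867): 1526095 mod 525867 = 474361, so (1526095/525867) = (474361/525867)
flip (474361/525867) -> (525867/474361): both odd, 474361 mod 4 = 1, 525867 mod 4 = 3, so the flip contributes +1; sign now +1
(525867/474361): 525867 mod 474361 = 51506, so (525867/474361) = (51506/474361)
factor out 2^1: 51506 = 2^1·25753; with 474361 mod 8 = 1, (2/474361) = +1; sign now +1; continue with (25753/474361)
flip (25753/474361) -> (474361/25753): both odd, 25753 mod 4 = 1, 474361 mod 4 = 1, so the flip contributes +1; sign now +1
(474361/25753): 474361 mod 25753 = 10807, so (474361/25753) = (10807/25753)
flip (10807/25753) -> (25753/10807): both odd, 10807 mod 4 = 3, 25753 mod 4 = 1, so the flip contributes +1; sign now +1
(25753/10807): 25753 mod 10807 = 4139, so (25753/10807) = (4139/10807)
flip (4139/10807) -> (10807/4139): both odd, 4139 mod 4 = 3, 10807 mod 4 = 3, so the flip contributes -1; sign now -1
(10807/4139): 10807 mod 4139 = 2529, so (10807/4139) = (2529/4139)
flip (2529/4139) -> (4139/2529): both odd, 2529 mod 4 = 1, 4139 mod 4 = 3, so the flip contributes +1; sign now -1
(4139/2529): 4139 mod 2529 = 1610, so (4139/2529) = (1610/2529)
factor out 2^1: 1610 = 2^1·805; with 2529 mod 8 = 1, (2/2529) = +1; sign now -1; continue with (805/2529)
flip (805/2529) -> (2529/805): both odd, 805 mod 4 = 1, 2529 mod 4 = 1, so the flip contributes +1; sign now -1
(2529/805): 2529 mod 805 = 114, so (2529/805) = (114/805)
factor out 2^1: 114 = 2^1·57; with 805 mod 8 = 5, (2/805) = -1; sign now +1; continue with (57/805)
flip (57/805) -> (805/57): both odd, 57 mod 4 = 1, 805 mod 4 = 1, so the flip contributes +1; sign now +1
(805/57): 805 mod 57 = 7, so (805/57) = (7/57)
flip (7/57) -> (57/7): both odd, 7 mod 4 = 3, 57 mod 4 = 1, so the flip contributes +1; sign now +1
(57/7): 57 mod 7 = 1, so (57/7) = (1/7)
reached (1/7) = 1, so the symbol is +1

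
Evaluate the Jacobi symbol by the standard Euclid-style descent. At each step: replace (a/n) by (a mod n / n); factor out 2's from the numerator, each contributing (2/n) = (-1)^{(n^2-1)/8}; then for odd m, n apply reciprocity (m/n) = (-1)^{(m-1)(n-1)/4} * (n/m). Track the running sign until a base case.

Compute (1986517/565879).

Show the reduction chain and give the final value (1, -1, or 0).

(1986517/565879): 1986517 mod 565879 = 288880, so (1986517/565879) = (288880/565879)
factor out 2^4: 288880 = 2^4·18055; with 565879 mod 8 = 7, (2/565879) = +1; sign now +1; continue with (18055/565879)
flip (18055/565879) -> (565879/18055): both odd, 18055 mod 4 = 3, 565879 mod 4 = 3, so the flip contributes -1; sign now -1
(565879/18055): 565879 mod 18055 = 6174, so (565879/18055) = (6174/18055)
factor out 2^1: 6174 = 2^1·3087; with 18055 mod 8 = 7, (2/18055) = +1; sign now -1; continue with (3087/18055)
flip (3087/18055) -> (18055/3087): both odd, 3087 mod 4 = 3, 18055 mod 4 = 3, so the flip contributes -1; sign now +1
(18055/3087): 18055 mod 3087 = 2620, so (18055/3087) = (2620/3087)
factor out 2^2: 2620 = 2^2·655; with 3087 mod 8 = 7, (2/3087) = +1; sign now +1; continue with (655/3087)
flip (655/3087) -> (3087/655): both odd, 655 mod 4 = 3, 3087 mod 4 = 3, so the flip contributes -1; sign now -1
(3087/655): 3087 mod 655 = 467, so (3087/655) = (467/655)
flip (467/655) -> (655/467): both odd, 467 mod 4 = 3, 655 mod 4 = 3, so the flip contributes -1; sign now +1
(655/467): 655 mod 467 = 188, so (655/467) = (188/467)
factor out 2^2: 188 = 2^2·47; with 467 mod 8 = 3, (2/467) = -1; sign now +1; continue with (47/467)
flip (47/467) -> (467/47): both odd, 47 mod 4 = 3, 467 mod 4 = 3, so the flip contributes -1; sign now -1
(467/47): 467 mod 47 = 44, so (467/47) = (44/47)
factor out 2^2: 44 = 2^2·11; with 47 mod 8 = 7, (2/47) = +1; sign now -1; continue with (11/47)
flip (11/47) -> (47/11): both odd, 11 mod 4 = 3, 47 mod 4 = 3, so the flip contributes -1; sign now +1
(47/11): 47 mod 11 = 3, so (47/11) = (3/11)
flip (3/11) -> (11/3): both odd, 3 mod 4 = 3, 11 mod 4 = 3, so the flip contributes -1; sign now -1
(11/3): 11 mod 3 = 2, so (11/3) = (2/3)
factor out 2^1: 2 = 2^1·1; with 3 mod 8 = 3, (2/3) = -1; sign now +1; continue with (1/3)
reached (1/3) = 1, so the symbol is +1

1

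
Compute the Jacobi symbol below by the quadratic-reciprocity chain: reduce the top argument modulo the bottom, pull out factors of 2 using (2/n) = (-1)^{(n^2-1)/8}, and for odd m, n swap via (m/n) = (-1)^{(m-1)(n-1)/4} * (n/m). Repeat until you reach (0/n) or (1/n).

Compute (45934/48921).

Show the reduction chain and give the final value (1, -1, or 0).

45934 = 2^1·22967; (2/48921) = +1 since 48921 mod 8 = 1, so (45934/48921) = (+1)^1·(22967/48921); sign now +1
reciprocity: (22967/48921) = +1·(48921/22967) since 22967 mod 4 = 3, 48921 mod 4 = 1; sign now +1
(48921/22967) = (2987/22967)   [reduce mod 22967]
reciprocity: (2987/22967) = -1·(22967/2987) since 2987 mod 4 = 3, 22967 mod 4 = 3; sign now -1
(22967/2987) = (2058/2987)   [reduce mod 2987]
2058 = 2^1·1029; (2/2987) = -1 since 2987 mod 8 = 3, so (2058/2987) = (-1)^1·(1029/2987); sign now +1
reciprocity: (1029/2987) = +1·(2987/1029) since 1029 mod 4 = 1, 2987 mod 4 = 3; sign now +1
(2987/1029) = (929/1029)   [reduce mod 1029]
reciprocity: (929/1029) = +1·(1029/929) since 929 mod 4 = 1, 1029 mod 4 = 1; sign now +1
(1029/929) = (100/929)   [reduce mod 929]
100 = 2^2·25; (2/929) = +1 since 929 mod 8 = 1, so (100/929) = (+1)^2·(25/929); sign now +1
reciprocity: (25/929) = +1·(929/25) since 25 mod 4 = 1, 929 mod 4 = 1; sign now +1
(929/25) = (4/25)   [reduce mod 25]
4 = 2^2·1; (2/25) = +1 since 25 mod 8 = 1, so (4/25) = (+1)^2·(1/25); sign now +1
(1/25) = 1; final value = sign = +1

1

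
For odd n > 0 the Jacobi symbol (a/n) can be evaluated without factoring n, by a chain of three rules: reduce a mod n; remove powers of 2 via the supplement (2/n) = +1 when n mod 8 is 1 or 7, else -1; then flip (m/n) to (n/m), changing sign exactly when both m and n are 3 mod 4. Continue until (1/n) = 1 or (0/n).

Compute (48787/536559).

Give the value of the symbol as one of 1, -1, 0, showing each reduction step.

flip (48787/536559) -> (536559/48787): both odd, 48787 mod 4 = 3, 536559 mod 4 = 3, so the flip contributes -1; sign now -1
(536559/48787): 536559 mod 48787 = 48689, so (536559/48787) = (48689/48787)
flip (48689/48787) -> (48787/48689): both odd, 48689 mod 4 = 1, 48787 mod 4 = 3, so the flip contributes +1; sign now -1
(48787/48689): 48787 mod 48689 = 98, so (48787/48689) = (98/48689)
factor out 2^1: 98 = 2^1·49; with 48689 mod 8 = 1, (2/48689) = +1; sign now -1; continue with (49/48689)
flip (49/48689) -> (48689/49): both odd, 49 mod 4 = 1, 48689 mod 4 = 1, so the flip contributes +1; sign now -1
(48689/49): 48689 mod 49 = 32, so (48689/49) = (32/49)
factor out 2^5: 32 = 2^5·1; with 49 mod 8 = 1, (2/49) = +1; sign now -1; continue with (1/49)
reached (1/49) = 1, so the symbol is -1

-1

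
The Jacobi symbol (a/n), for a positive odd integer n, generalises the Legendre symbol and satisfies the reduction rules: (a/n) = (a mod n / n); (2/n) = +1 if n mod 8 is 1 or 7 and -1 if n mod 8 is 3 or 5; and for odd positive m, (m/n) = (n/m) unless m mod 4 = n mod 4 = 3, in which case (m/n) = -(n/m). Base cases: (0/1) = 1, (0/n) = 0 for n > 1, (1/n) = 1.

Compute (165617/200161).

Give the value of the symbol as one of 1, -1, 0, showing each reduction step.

-1

reciprocity: (165617/200161) = +1·(200161/165617) since 165617 mod 4 = 1, 200161 mod 4 = 1; sign now +1
(200161/165617) = (34544/165617)   [reduce mod 165617]
34544 = 2^4·2159; (2/165617) = +1 since 165617 mod 8 = 1, so (34544/165617) = (+1)^4·(2159/165617); sign now +1
reciprocity: (2159/165617) = +1·(165617/2159) since 2159 mod 4 = 3, 165617 mod 4 = 1; sign now +1
(165617/2159) = (1533/2159)   [reduce mod 2159]
reciprocity: (1533/2159) = +1·(2159/1533) since 1533 mod 4 = 1, 2159 mod 4 = 3; sign now +1
(2159/1533) = (626/1533)   [reduce mod 1533]
626 = 2^1·313; (2/1533) = -1 since 1533 mod 8 = 5, so (626/1533) = (-1)^1·(313/1533); sign now -1
reciprocity: (313/1533) = +1·(1533/313) since 313 mod 4 = 1, 1533 mod 4 = 1; sign now -1
(1533/313) = (281/313)   [reduce mod 313]
reciprocity: (281/313) = +1·(313/281) since 281 mod 4 = 1, 313 mod 4 = 1; sign now -1
(313/281) = (32/281)   [reduce mod 281]
32 = 2^5·1; (2/281) = +1 since 281 mod 8 = 1, so (32/281) = (+1)^5·(1/281); sign now -1
(1/281) = 1; final value = sign = -1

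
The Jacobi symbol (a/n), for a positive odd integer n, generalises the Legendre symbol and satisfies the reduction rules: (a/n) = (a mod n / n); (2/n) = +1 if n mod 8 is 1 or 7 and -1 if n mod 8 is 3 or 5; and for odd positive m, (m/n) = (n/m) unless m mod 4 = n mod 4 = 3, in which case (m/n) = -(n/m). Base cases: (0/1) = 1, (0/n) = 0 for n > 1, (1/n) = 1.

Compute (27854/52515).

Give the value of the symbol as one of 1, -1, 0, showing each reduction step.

1

27854 = 2^1·13927; (2/52515) = -1 since 52515 mod 8 = 3, so (27854/52515) = (-1)^1·(13927/52515); sign now -1
reciprocity: (13927/52515) = -1·(52515/13927) since 13927 mod 4 = 3, 52515 mod 4 = 3; sign now +1
(52515/13927) = (10734/13927)   [reduce mod 13927]
10734 = 2^1·5367; (2/13927) = +1 since 13927 mod 8 = 7, so (10734/13927) = (+1)^1·(5367/13927); sign now +1
reciprocity: (5367/13927) = -1·(13927/5367) since 5367 mod 4 = 3, 13927 mod 4 = 3; sign now -1
(13927/5367) = (3193/5367)   [reduce mod 5367]
reciprocity: (3193/5367) = +1·(5367/3193) since 3193 mod 4 = 1, 5367 mod 4 = 3; sign now -1
(5367/3193) = (2174/3193)   [reduce mod 3193]
2174 = 2^1·1087; (2/3193) = +1 since 3193 mod 8 = 1, so (2174/3193) = (+1)^1·(1087/3193); sign now -1
reciprocity: (1087/3193) = +1·(3193/1087) since 1087 mod 4 = 3, 3193 mod 4 = 1; sign now -1
(3193/1087) = (1019/1087)   [reduce mod 1087]
reciprocity: (1019/1087) = -1·(1087/1019) since 1019 mod 4 = 3, 1087 mod 4 = 3; sign now +1
(1087/1019) = (68/1019)   [reduce mod 1019]
68 = 2^2·17; (2/1019) = -1 since 1019 mod 8 = 3, so (68/1019) = (-1)^2·(17/1019); sign now +1
reciprocity: (17/1019) = +1·(1019/17) since 17 mod 4 = 1, 1019 mod 4 = 3; sign now +1
(1019/17) = (16/17)   [reduce mod 17]
16 = 2^4·1; (2/17) = +1 since 17 mod 8 = 1, so (16/17) = (+1)^4·(1/17); sign now +1
(1/17) = 1; final value = sign = +1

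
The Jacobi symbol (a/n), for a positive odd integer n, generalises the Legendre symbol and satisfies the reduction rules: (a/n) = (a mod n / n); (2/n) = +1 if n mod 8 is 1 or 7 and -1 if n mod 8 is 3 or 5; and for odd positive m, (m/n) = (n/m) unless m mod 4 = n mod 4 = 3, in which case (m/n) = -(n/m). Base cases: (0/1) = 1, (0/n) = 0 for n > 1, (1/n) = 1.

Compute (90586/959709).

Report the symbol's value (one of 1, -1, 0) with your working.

90586 = 2^1·45293; (2/959709) = -1 since 959709 mod 8 = 5, so (90586/959709) = (-1)^1·(45293/959709); sign now -1
reciprocity: (45293/959709) = +1·(959709/45293) since 45293 mod 4 = 1, 959709 mod 4 = 1; sign now -1
(959709/45293) = (8556/45293)   [reduce mod 45293]
8556 = 2^2·2139; (2/45293) = -1 since 45293 mod 8 = 5, so (8556/45293) = (-1)^2·(2139/45293); sign now -1
reciprocity: (2139/45293) = +1·(45293/2139) since 2139 mod 4 = 3, 45293 mod 4 = 1; sign now -1
(45293/2139) = (374/2139)   [reduce mod 2139]
374 = 2^1·187; (2/2139) = -1 since 2139 mod 8 = 3, so (374/2139) = (-1)^1·(187/2139); sign now +1
reciprocity: (187/2139) = -1·(2139/187) since 187 mod 4 = 3, 2139 mod 4 = 3; sign now -1
(2139/187) = (82/187)   [reduce mod 187]
82 = 2^1·41; (2/187) = -1 since 187 mod 8 = 3, so (82/187) = (-1)^1·(41/187); sign now +1
reciprocity: (41/187) = +1·(187/41) since 41 mod 4 = 1, 187 mod 4 = 3; sign now +1
(187/41) = (23/41)   [reduce mod 41]
reciprocity: (23/41) = +1·(41/23) since 23 mod 4 = 3, 41 mod 4 = 1; sign now +1
(41/23) = (18/23)   [reduce mod 23]
18 = 2^1·9; (2/23) = +1 since 23 mod 8 = 7, so (18/23) = (+1)^1·(9/23); sign now +1
reciprocity: (9/23) = +1·(23/9) since 9 mod 4 = 1, 23 mod 4 = 3; sign now +1
(23/9) = (5/9)   [reduce mod 9]
reciprocity: (5/9) = +1·(9/5) since 5 mod 4 = 1, 9 mod 4 = 1; sign now +1
(9/5) = (4/5)   [reduce mod 5]
4 = 2^2·1; (2/5) = -1 since 5 mod 8 = 5, so (4/5) = (-1)^2·(1/5); sign now +1
(1/5) = 1; final value = sign = +1

1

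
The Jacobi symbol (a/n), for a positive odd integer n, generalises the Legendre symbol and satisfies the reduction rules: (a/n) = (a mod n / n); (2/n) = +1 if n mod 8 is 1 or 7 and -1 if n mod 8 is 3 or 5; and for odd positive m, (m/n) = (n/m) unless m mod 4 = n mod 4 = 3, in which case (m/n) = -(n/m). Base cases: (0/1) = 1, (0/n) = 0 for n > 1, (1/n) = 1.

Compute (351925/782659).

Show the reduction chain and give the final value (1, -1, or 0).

1

flip (351925/782659) -> (782659/351925): both odd, 351925 mod 4 = 1, 782659 mod 4 = 3, so the flip contributes +1; sign now +1
(782659/351925): 782659 mod 351925 = 78809, so (782659/351925) = (78809/351925)
flip (78809/351925) -> (351925/78809): both odd, 78809 mod 4 = 1, 351925 mod 4 = 1, so the flip contributes +1; sign now +1
(351925/78809): 351925 mod 78809 = 36689, so (351925/78809) = (36689/78809)
flip (36689/78809) -> (78809/36689): both odd, 36689 mod 4 = 1, 78809 mod 4 = 1, so the flip contributes +1; sign now +1
(78809/36689): 78809 mod 36689 = 5431, so (78809/36689) = (5431/36689)
flip (5431/36689) -> (36689/5431): both odd, 5431 mod 4 = 3, 36689 mod 4 = 1, so the flip contributes +1; sign now +1
(36689/5431): 36689 mod 5431 = 4103, so (36689/5431) = (4103/5431)
flip (4103/5431) -> (5431/4103): both odd, 4103 mod 4 = 3, 5431 mod 4 = 3, so the flip contributes -1; sign now -1
(5431/4103): 5431 mod 4103 = 1328, so (5431/4103) = (1328/4103)
factor out 2^4: 1328 = 2^4·83; with 4103 mod 8 = 7, (2/4103) = +1; sign now -1; continue with (83/4103)
flip (83/4103) -> (4103/83): both odd, 83 mod 4 = 3, 4103 mod 4 = 3, so the flip contributes -1; sign now +1
(4103/83): 4103 mod 83 = 36, so (4103/83) = (36/83)
factor out 2^2: 36 = 2^2·9; with 83 mod 8 = 3, (2/83) = -1; sign now +1; continue with (9/83)
flip (9/83) -> (83/9): both odd, 9 mod 4 = 1, 83 mod 4 = 3, so the flip contributes +1; sign now +1
(83/9): 83 mod 9 = 2, so (83/9) = (2/9)
factor out 2^1: 2 = 2^1·1; with 9 mod 8 = 1, (2/9) = +1; sign now +1; continue with (1/9)
reached (1/9) = 1, so the symbol is +1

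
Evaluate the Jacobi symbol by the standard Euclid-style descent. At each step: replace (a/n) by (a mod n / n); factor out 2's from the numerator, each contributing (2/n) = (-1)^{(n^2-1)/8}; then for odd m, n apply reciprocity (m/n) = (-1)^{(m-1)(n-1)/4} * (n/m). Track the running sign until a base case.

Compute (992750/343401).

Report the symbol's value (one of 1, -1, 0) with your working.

(992750/343401): 992750 mod 343401 = 305948, so (992750/343401) = (305948/343401)
factor out 2^2: 305948 = 2^2·76487; with 343401 mod 8 = 1, (2/343401) = +1; sign now +1; continue with (76487/343401)
flip (76487/343401) -> (343401/76487): both odd, 76487 mod 4 = 3, 343401 mod 4 = 1, so the flip contributes +1; sign now +1
(343401/76487): 343401 mod 76487 = 37453, so (343401/76487) = (37453/76487)
flip (37453/76487) -> (76487/37453): both odd, 37453 mod 4 = 1, 76487 mod 4 = 3, so the flip contributes +1; sign now +1
(76487/37453): 76487 mod 37453 = 1581, so (76487/37453) = (1581/37453)
flip (1581/37453) -> (37453/1581): both odd, 1581 mod 4 = 1, 37453 mod 4 = 1, so the flip contributes +1; sign now +1
(37453/1581): 37453 mod 1581 = 1090, so (37453/1581) = (1090/1581)
factor out 2^1: 1090 = 2^1·545; with 1581 mod 8 = 5, (2/1581) = -1; sign now -1; continue with (545/1581)
flip (545/1581) -> (1581/545): both odd, 545 mod 4 = 1, 1581 mod 4 = 1, so the flip contributes +1; sign now -1
(1581/545): 1581 mod 545 = 491, so (1581/545) = (491/545)
flip (491/545) -> (545/491): both odd, 491 mod 4 = 3, 545 mod 4 = 1, so the flip contributes +1; sign now -1
(545/491): 545 mod 491 = 54, so (545/491) = (54/491)
factor out 2^1: 54 = 2^1·27; with 491 mod 8 = 3, (2/491) = -1; sign now +1; continue with (27/491)
flip (27/491) -> (491/27): both odd, 27 mod 4 = 3, 491 mod 4 = 3, so the flip contributes -1; sign now -1
(491/27): 491 mod 27 = 5, so (491/27) = (5/27)
flip (5/27) -> (27/5): both odd, 5 mod 4 = 1, 27 mod 4 = 3, so the flip contributes +1; sign now -1
(27/5): 27 mod 5 = 2, so (27/5) = (2/5)
factor out 2^1: 2 = 2^1·1; with 5 mod 8 = 5, (2/5) = -1; sign now +1; continue with (1/5)
reached (1/5) = 1, so the symbol is +1

1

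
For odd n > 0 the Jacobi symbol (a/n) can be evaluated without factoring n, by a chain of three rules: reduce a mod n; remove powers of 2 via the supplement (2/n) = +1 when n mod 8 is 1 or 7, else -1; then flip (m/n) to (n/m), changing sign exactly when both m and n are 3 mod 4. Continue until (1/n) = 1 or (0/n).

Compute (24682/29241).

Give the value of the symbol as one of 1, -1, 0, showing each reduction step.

1

factor out 2^1: 24682 = 2^1·12341; with 29241 mod 8 = 1, (2/29241) = +1; sign now +1; continue with (12341/29241)
flip (12341/29241) -> (29241/12341): both odd, 12341 mod 4 = 1, 29241 mod 4 = 1, so the flip contributes +1; sign now +1
(29241/12341): 29241 mod 12341 = 4559, so (29241/12341) = (4559/12341)
flip (4559/12341) -> (12341/4559): both odd, 4559 mod 4 = 3, 12341 mod 4 = 1, so the flip contributes +1; sign now +1
(12341/4559): 12341 mod 4559 = 3223, so (12341/4559) = (3223/4559)
flip (3223/4559) -> (4559/3223): both odd, 3223 mod 4 = 3, 4559 mod 4 = 3, so the flip contributes -1; sign now -1
(4559/3223): 4559 mod 3223 = 1336, so (4559/3223) = (1336/3223)
factor out 2^3: 1336 = 2^3·167; with 3223 mod 8 = 7, (2/3223) = +1; sign now -1; continue with (167/3223)
flip (167/3223) -> (3223/167): both odd, 167 mod 4 = 3, 3223 mod 4 = 3, so the flip contributes -1; sign now +1
(3223/167): 3223 mod 167 = 50, so (3223/167) = (50/167)
factor out 2^1: 50 = 2^1·25; with 167 mod 8 = 7, (2/167) = +1; sign now +1; continue with (25/167)
flip (25/167) -> (167/25): both odd, 25 mod 4 = 1, 167 mod 4 = 3, so the flip contributes +1; sign now +1
(167/25): 167 mod 25 = 17, so (167/25) = (17/25)
flip (17/25) -> (25/17): both odd, 17 mod 4 = 1, 25 mod 4 = 1, so the flip contributes +1; sign now +1
(25/17): 25 mod 17 = 8, so (25/17) = (8/17)
factor out 2^3: 8 = 2^3·1; with 17 mod 8 = 1, (2/17) = +1; sign now +1; continue with (1/17)
reached (1/17) = 1, so the symbol is +1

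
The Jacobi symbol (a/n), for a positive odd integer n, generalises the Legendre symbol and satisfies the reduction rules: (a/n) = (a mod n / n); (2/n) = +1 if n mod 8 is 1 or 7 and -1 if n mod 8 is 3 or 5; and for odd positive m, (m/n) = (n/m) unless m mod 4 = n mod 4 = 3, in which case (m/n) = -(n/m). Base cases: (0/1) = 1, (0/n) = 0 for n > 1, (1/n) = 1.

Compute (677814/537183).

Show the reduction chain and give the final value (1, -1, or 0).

0

(677814/537183) = (140631/537183)   [reduce mod 537183]
reciprocity: (140631/537183) = -1·(537183/140631) since 140631 mod 4 = 3, 537183 mod 4 = 3; sign now -1
(537183/140631) = (115290/140631)   [reduce mod 140631]
115290 = 2^1·57645; (2/140631) = +1 since 140631 mod 8 = 7, so (115290/140631) = (+1)^1·(57645/140631); sign now -1
reciprocity: (57645/140631) = +1·(140631/57645) since 57645 mod 4 = 1, 140631 mod 4 = 3; sign now -1
(140631/57645) = (25341/57645)   [reduce mod 57645]
reciprocity: (25341/57645) = +1·(57645/25341) since 25341 mod 4 = 1, 57645 mod 4 = 1; sign now -1
(57645/25341) = (6963/25341)   [reduce mod 25341]
reciprocity: (6963/25341) = +1·(25341/6963) since 6963 mod 4 = 3, 25341 mod 4 = 1; sign now -1
(25341/6963) = (4452/6963)   [reduce mod 6963]
4452 = 2^2·1113; (2/6963) = -1 since 6963 mod 8 = 3, so (4452/6963) = (-1)^2·(1113/6963); sign now -1
reciprocity: (1113/6963) = +1·(6963/1113) since 1113 mod 4 = 1, 6963 mod 4 = 3; sign now -1
(6963/1113) = (285/1113)   [reduce mod 1113]
reciprocity: (285/1113) = +1·(1113/285) since 285 mod 4 = 1, 1113 mod 4 = 1; sign now -1
(1113/285) = (258/285)   [reduce mod 285]
258 = 2^1·129; (2/285) = -1 since 285 mod 8 = 5, so (258/285) = (-1)^1·(129/285); sign now +1
reciprocity: (129/285) = +1·(285/129) since 129 mod 4 = 1, 285 mod 4 = 1; sign now +1
(285/129) = (27/129)   [reduce mod 129]
reciprocity: (27/129) = +1·(129/27) since 27 mod 4 = 3, 129 mod 4 = 1; sign now +1
(129/27) = (21/27)   [reduce mod 27]
reciprocity: (21/27) = +1·(27/21) since 21 mod 4 = 1, 27 mod 4 = 3; sign now +1
(27/21) = (6/21)   [reduce mod 21]
6 = 2^1·3; (2/21) = -1 since 21 mod 8 = 5, so (6/21) = (-1)^1·(3/21); sign now -1
reciprocity: (3/21) = +1·(21/3) since 3 mod 4 = 3, 21 mod 4 = 1; sign now -1
(21/3) = (0/3)   [reduce mod 3]
(0/3) = 0   [gcd(a, n) > 1]; final value = 0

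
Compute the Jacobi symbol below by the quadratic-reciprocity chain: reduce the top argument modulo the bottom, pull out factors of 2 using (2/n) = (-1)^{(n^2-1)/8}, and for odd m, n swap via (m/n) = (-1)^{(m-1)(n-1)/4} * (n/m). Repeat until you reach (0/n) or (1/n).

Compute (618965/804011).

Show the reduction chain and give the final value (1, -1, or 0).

1

reciprocity: (618965/804011) = +1·(804011/618965) since 618965 mod 4 = 1, 804011 mod 4 = 3; sign now +1
(804011/618965) = (185046/618965)   [reduce mod 618965]
185046 = 2^1·92523; (2/618965) = -1 since 618965 mod 8 = 5, so (185046/618965) = (-1)^1·(92523/618965); sign now -1
reciprocity: (92523/618965) = +1·(618965/92523) since 92523 mod 4 = 3, 618965 mod 4 = 1; sign now -1
(618965/92523) = (63827/92523)   [reduce mod 92523]
reciprocity: (63827/92523) = -1·(92523/63827) since 63827 mod 4 = 3, 92523 mod 4 = 3; sign now +1
(92523/63827) = (28696/63827)   [reduce mod 63827]
28696 = 2^3·3587; (2/63827) = -1 since 63827 mod 8 = 3, so (28696/63827) = (-1)^3·(3587/63827); sign now -1
reciprocity: (3587/63827) = -1·(63827/3587) since 3587 mod 4 = 3, 63827 mod 4 = 3; sign now +1
(63827/3587) = (2848/3587)   [reduce mod 3587]
2848 = 2^5·89; (2/3587) = -1 since 3587 mod 8 = 3, so (2848/3587) = (-1)^5·(89/3587); sign now -1
reciprocity: (89/3587) = +1·(3587/89) since 89 mod 4 = 1, 3587 mod 4 = 3; sign now -1
(3587/89) = (27/89)   [reduce mod 89]
reciprocity: (27/89) = +1·(89/27) since 27 mod 4 = 3, 89 mod 4 = 1; sign now -1
(89/27) = (8/27)   [reduce mod 27]
8 = 2^3·1; (2/27) = -1 since 27 mod 8 = 3, so (8/27) = (-1)^3·(1/27); sign now +1
(1/27) = 1; final value = sign = +1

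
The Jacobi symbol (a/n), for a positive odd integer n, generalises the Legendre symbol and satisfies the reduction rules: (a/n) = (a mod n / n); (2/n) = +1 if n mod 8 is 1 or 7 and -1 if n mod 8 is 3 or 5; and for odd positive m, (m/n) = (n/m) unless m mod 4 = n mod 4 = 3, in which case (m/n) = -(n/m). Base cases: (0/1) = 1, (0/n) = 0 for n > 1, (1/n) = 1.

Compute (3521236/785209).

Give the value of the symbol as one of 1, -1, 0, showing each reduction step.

0

(3521236/785209): 3521236 mod 785209 = 380400, so (3521236/785209) = (380400/785209)
factor out 2^4: 380400 = 2^4·23775; with 785209 mod 8 = 1, (2/785209) = +1; sign now +1; continue with (23775/785209)
flip (23775/785209) -> (785209/23775): both odd, 23775 mod 4 = 3, 785209 mod 4 = 1, so the flip contributes +1; sign now +1
(785209/23775): 785209 mod 23775 = 634, so (785209/23775) = (634/23775)
factor out 2^1: 634 = 2^1·317; with 23775 mod 8 = 7, (2/23775) = +1; sign now +1; continue with (317/23775)
flip (317/23775) -> (23775/317): both odd, 317 mod 4 = 1, 23775 mod 4 = 3, so the flip contributes +1; sign now +1
(23775/317): 23775 mod 317 = 0, so (23775/317) = (0/317)
reached (0/317); gcd(a, n) > 1, so (0/317) = 0 and the symbol is 0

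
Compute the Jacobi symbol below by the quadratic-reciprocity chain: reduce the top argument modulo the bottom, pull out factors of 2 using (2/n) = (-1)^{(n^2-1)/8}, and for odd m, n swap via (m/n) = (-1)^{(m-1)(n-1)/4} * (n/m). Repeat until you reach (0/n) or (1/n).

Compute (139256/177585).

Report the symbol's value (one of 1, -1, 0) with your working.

factor out 2^3: 139256 = 2^3·17407; with 177585 mod 8 = 1, (2/177585) = +1; sign now +1; continue with (17407/177585)
flip (17407/177585) -> (177585/17407): both odd, 17407 mod 4 = 3, 177585 mod 4 = 1, so the flip contributes +1; sign now +1
(177585/17407): 177585 mod 17407 = 3515, so (177585/17407) = (3515/17407)
flip (3515/17407) -> (17407/3515): both odd, 3515 mod 4 = 3, 17407 mod 4 = 3, so the flip contributes -1; sign now -1
(17407/3515): 17407 mod 3515 = 3347, so (17407/3515) = (3347/3515)
flip (3347/3515) -> (3515/3347): both odd, 3347 mod 4 = 3, 3515 mod 4 = 3, so the flip contributes -1; sign now +1
(3515/3347): 3515 mod 3347 = 168, so (3515/3347) = (168/3347)
factor out 2^3: 168 = 2^3·21; with 3347 mod 8 = 3, (2/3347) = -1; sign now -1; continue with (21/3347)
flip (21/3347) -> (3347/21): both odd, 21 mod 4 = 1, 3347 mod 4 = 3, so the flip contributes +1; sign now -1
(3347/21): 3347 mod 21 = 8, so (3347/21) = (8/21)
factor out 2^3: 8 = 2^3·1; with 21 mod 8 = 5, (2/21) = -1; sign now +1; continue with (1/21)
reached (1/21) = 1, so the symbol is +1

1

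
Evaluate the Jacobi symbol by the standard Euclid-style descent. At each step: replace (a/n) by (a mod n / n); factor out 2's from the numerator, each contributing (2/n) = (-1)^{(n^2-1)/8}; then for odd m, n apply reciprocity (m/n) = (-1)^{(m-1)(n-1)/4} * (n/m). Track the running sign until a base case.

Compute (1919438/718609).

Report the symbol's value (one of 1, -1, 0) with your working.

1

(1919438/718609) = (482220/718609)   [reduce mod 718609]
482220 = 2^2·120555; (2/718609) = +1 since 718609 mod 8 = 1, so (482220/718609) = (+1)^2·(120555/718609); sign now +1
reciprocity: (120555/718609) = +1·(718609/120555) since 120555 mod 4 = 3, 718609 mod 4 = 1; sign now +1
(718609/120555) = (115834/120555)   [reduce mod 120555]
115834 = 2^1·57917; (2/120555) = -1 since 120555 mod 8 = 3, so (115834/120555) = (-1)^1·(57917/120555); sign now -1
reciprocity: (57917/120555) = +1·(120555/57917) since 57917 mod 4 = 1, 120555 mod 4 = 3; sign now -1
(120555/57917) = (4721/57917)   [reduce mod 57917]
reciprocity: (4721/57917) = +1·(57917/4721) since 4721 mod 4 = 1, 57917 mod 4 = 1; sign now -1
(57917/4721) = (1265/4721)   [reduce mod 4721]
reciprocity: (1265/4721) = +1·(4721/1265) since 1265 mod 4 = 1, 4721 mod 4 = 1; sign now -1
(4721/1265) = (926/1265)   [reduce mod 1265]
926 = 2^1·463; (2/1265) = +1 since 1265 mod 8 = 1, so (926/1265) = (+1)^1·(463/1265); sign now -1
reciprocity: (463/1265) = +1·(1265/463) since 463 mod 4 = 3, 1265 mod 4 = 1; sign now -1
(1265/463) = (339/463)   [reduce mod 463]
reciprocity: (339/463) = -1·(463/339) since 339 mod 4 = 3, 463 mod 4 = 3; sign now +1
(463/339) = (124/339)   [reduce mod 339]
124 = 2^2·31; (2/339) = -1 since 339 mod 8 = 3, so (124/339) = (-1)^2·(31/339); sign now +1
reciprocity: (31/339) = -1·(339/31) since 31 mod 4 = 3, 339 mod 4 = 3; sign now -1
(339/31) = (29/31)   [reduce mod 31]
reciprocity: (29/31) = +1·(31/29) since 29 mod 4 = 1, 31 mod 4 = 3; sign now -1
(31/29) = (2/29)   [reduce mod 29]
2 = 2^1·1; (2/29) = -1 since 29 mod 8 = 5, so (2/29) = (-1)^1·(1/29); sign now +1
(1/29) = 1; final value = sign = +1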